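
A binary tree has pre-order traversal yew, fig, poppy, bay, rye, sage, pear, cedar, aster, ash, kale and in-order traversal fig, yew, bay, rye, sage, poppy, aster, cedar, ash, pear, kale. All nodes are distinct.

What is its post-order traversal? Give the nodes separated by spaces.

The first element of pre-order is the root; it splits in-order into left and right subtrees.
Root yew: left subtree has 1 node {fig}, right has 9 {bay, rye, sage, poppy, aster, cedar, ash, pear, kale}.
  Root poppy: left subtree has 3 nodes {bay, rye, sage}, right has 5 {aster, cedar, ash, pear, kale}.
    Root bay: left subtree has 0 nodes { }, right has 2 {rye, sage}.
      Root rye: left subtree has 0 nodes { }, right has 1 {sage}.
    Root pear: left subtree has 3 nodes {aster, cedar, ash}, right has 1 {kale}.
      Root cedar: left subtree has 1 node {aster}, right has 1 {ash}.

fig sage rye bay aster ash cedar kale pear poppy yew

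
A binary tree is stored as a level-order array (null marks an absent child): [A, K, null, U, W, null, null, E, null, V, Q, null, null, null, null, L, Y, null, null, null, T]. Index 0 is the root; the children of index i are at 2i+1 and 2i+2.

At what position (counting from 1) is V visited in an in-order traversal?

In-order visits the left subtree, then the node, then the right subtree.
At A: go left to K.
  At K: go left to U.
    At U: go left to E.
      At E: go left to L.
        L is a leaf — visit L.
      Visit E.
      At E: go right to Y.
        Y is a leaf — visit Y.
    Visit U.
    At U: no right child.
  Visit K.
  At K: go right to W.
    At W: go left to V.
      At V: no left child.
      Visit V.
      At V: go right to T.
        T is a leaf — visit T.
    Visit W.
    At W: go right to Q.
      Q is a leaf — visit Q.
Visit A.
At A: no right child.
Full in-order sequence: L, E, Y, U, K, V, T, W, Q, A.

6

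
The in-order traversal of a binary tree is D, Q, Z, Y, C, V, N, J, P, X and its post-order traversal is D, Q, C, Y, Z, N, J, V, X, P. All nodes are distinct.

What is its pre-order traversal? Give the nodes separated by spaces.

The last element of post-order is the root; it splits in-order into left and right subtrees.
Root P: left subtree has 8 nodes {D, Q, Z, Y, C, V, N, J}, right has 1 {X}.
  Root V: left subtree has 5 nodes {D, Q, Z, Y, C}, right has 2 {N, J}.
    Root Z: left subtree has 2 nodes {D, Q}, right has 2 {Y, C}.
      Root Q: left subtree has 1 node {D}, right has 0 { }.
      Root Y: left subtree has 0 nodes { }, right has 1 {C}.
    Root J: left subtree has 1 node {N}, right has 0 { }.

P V Z Q D Y C J N X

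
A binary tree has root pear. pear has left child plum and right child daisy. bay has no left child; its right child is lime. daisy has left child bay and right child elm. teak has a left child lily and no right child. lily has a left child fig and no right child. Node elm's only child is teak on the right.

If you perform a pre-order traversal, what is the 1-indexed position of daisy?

Pre-order visits the node, then its left subtree, then its right subtree.
Visit pear.
At pear: go left to plum.
  plum is a leaf — visit plum.
At pear: go right to daisy.
  Visit daisy.
  At daisy: go left to bay.
    Visit bay.
    At bay: no left child.
    At bay: go right to lime.
      lime is a leaf — visit lime.
  At daisy: go right to elm.
    Visit elm.
    At elm: no left child.
    At elm: go right to teak.
      Visit teak.
      At teak: go left to lily.
        Visit lily.
        At lily: go left to fig.
          fig is a leaf — visit fig.
        At lily: no right child.
      At teak: no right child.
Full pre-order sequence: pear, plum, daisy, bay, lime, elm, teak, lily, fig.

3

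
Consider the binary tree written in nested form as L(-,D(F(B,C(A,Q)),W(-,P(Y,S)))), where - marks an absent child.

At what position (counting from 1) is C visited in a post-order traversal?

Post-order visits the left subtree, then the right subtree, then the node.
At L: no left child.
At L: go right to D.
  At D: go left to F.
    At F: go left to B.
      B is a leaf — visit B.
    At F: go right to C.
      At C: go left to A.
        A is a leaf — visit A.
      At C: go right to Q.
        Q is a leaf — visit Q.
      Visit C.
    Visit F.
  At D: go right to W.
    At W: no left child.
    At W: go right to P.
      At P: go left to Y.
        Y is a leaf — visit Y.
      At P: go right to S.
        S is a leaf — visit S.
      Visit P.
    Visit W.
  Visit D.
Visit L.
Full post-order sequence: B, A, Q, C, F, Y, S, P, W, D, L.

4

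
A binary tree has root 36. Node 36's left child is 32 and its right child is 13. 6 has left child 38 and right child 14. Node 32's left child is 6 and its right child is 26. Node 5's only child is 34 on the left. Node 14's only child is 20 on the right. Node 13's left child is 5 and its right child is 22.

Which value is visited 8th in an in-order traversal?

In-order visits the left subtree, then the node, then the right subtree.
At 36: go left to 32.
  At 32: go left to 6.
    At 6: go left to 38.
      38 is a leaf — visit 38.
    Visit 6.
    At 6: go right to 14.
      At 14: no left child.
      Visit 14.
      At 14: go right to 20.
        20 is a leaf — visit 20.
  Visit 32.
  At 32: go right to 26.
    26 is a leaf — visit 26.
Visit 36.
At 36: go right to 13.
  At 13: go left to 5.
    At 5: go left to 34.
      34 is a leaf — visit 34.
    Visit 5.
    At 5: no right child.
  Visit 13.
  At 13: go right to 22.
    22 is a leaf — visit 22.
Full in-order sequence: 38, 6, 14, 20, 32, 26, 36, 34, 5, 13, 22.

34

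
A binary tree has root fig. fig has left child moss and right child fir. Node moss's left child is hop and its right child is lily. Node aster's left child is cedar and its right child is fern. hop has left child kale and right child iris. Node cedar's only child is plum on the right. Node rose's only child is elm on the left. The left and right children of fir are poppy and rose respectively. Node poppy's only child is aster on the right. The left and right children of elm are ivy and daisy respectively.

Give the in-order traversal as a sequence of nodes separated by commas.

kale, hop, iris, moss, lily, fig, poppy, cedar, plum, aster, fern, fir, ivy, elm, daisy, rose

In-order visits the left subtree, then the node, then the right subtree.
At fig: go left to moss.
  At moss: go left to hop.
    At hop: go left to kale.
      kale is a leaf — visit kale.
    Visit hop.
    At hop: go right to iris.
      iris is a leaf — visit iris.
  Visit moss.
  At moss: go right to lily.
    lily is a leaf — visit lily.
Visit fig.
At fig: go right to fir.
  At fir: go left to poppy.
    At poppy: no left child.
    Visit poppy.
    At poppy: go right to aster.
      At aster: go left to cedar.
        At cedar: no left child.
        Visit cedar.
        At cedar: go right to plum.
          plum is a leaf — visit plum.
      Visit aster.
      At aster: go right to fern.
        fern is a leaf — visit fern.
  Visit fir.
  At fir: go right to rose.
    At rose: go left to elm.
      At elm: go left to ivy.
        ivy is a leaf — visit ivy.
      Visit elm.
      At elm: go right to daisy.
        daisy is a leaf — visit daisy.
    Visit rose.
    At rose: no right child.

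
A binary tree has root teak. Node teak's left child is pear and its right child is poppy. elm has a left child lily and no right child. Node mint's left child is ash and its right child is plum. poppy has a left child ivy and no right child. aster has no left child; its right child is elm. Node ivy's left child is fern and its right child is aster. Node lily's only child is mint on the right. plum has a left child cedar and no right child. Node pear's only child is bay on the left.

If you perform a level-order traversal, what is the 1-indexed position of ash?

Level-order visits nodes level by level from the root, left to right within each level.
Level 0: teak
Level 1: pear, poppy
Level 2: bay, ivy
Level 3: fern, aster
Level 4: elm
Level 5: lily
Level 6: mint
Level 7: ash, plum
Level 8: cedar
Full level-order sequence: teak, pear, poppy, bay, ivy, fern, aster, elm, lily, mint, ash, plum, cedar.

11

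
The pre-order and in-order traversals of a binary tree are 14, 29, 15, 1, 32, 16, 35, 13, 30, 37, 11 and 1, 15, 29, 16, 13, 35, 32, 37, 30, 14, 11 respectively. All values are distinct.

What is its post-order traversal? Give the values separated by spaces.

The first element of pre-order is the root; it splits in-order into left and right subtrees.
Root 14: left subtree has 9 nodes {1, 15, 29, 16, 13, 35, 32, 37, 30}, right has 1 {11}.
  Root 29: left subtree has 2 nodes {1, 15}, right has 6 {16, 13, 35, 32, 37, 30}.
    Root 15: left subtree has 1 node {1}, right has 0 { }.
    Root 32: left subtree has 3 nodes {16, 13, 35}, right has 2 {37, 30}.
      Root 16: left subtree has 0 nodes { }, right has 2 {13, 35}.
        Root 35: left subtree has 1 node {13}, right has 0 { }.
      Root 30: left subtree has 1 node {37}, right has 0 { }.

1 15 13 35 16 37 30 32 29 11 14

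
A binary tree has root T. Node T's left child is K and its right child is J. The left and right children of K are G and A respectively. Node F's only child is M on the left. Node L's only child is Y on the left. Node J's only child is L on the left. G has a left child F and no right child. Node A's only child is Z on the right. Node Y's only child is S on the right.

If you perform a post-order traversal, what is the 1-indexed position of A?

Post-order visits the left subtree, then the right subtree, then the node.
At T: go left to K.
  At K: go left to G.
    At G: go left to F.
      At F: go left to M.
        M is a leaf — visit M.
      At F: no right child.
      Visit F.
    At G: no right child.
    Visit G.
  At K: go right to A.
    At A: no left child.
    At A: go right to Z.
      Z is a leaf — visit Z.
    Visit A.
  Visit K.
At T: go right to J.
  At J: go left to L.
    At L: go left to Y.
      At Y: no left child.
      At Y: go right to S.
        S is a leaf — visit S.
      Visit Y.
    At L: no right child.
    Visit L.
  At J: no right child.
  Visit J.
Visit T.
Full post-order sequence: M, F, G, Z, A, K, S, Y, L, J, T.

5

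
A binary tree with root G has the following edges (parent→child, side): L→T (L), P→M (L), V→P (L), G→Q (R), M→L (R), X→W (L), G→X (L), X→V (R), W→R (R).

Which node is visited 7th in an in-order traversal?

In-order visits the left subtree, then the node, then the right subtree.
At G: go left to X.
  At X: go left to W.
    At W: no left child.
    Visit W.
    At W: go right to R.
      R is a leaf — visit R.
  Visit X.
  At X: go right to V.
    At V: go left to P.
      At P: go left to M.
        At M: no left child.
        Visit M.
        At M: go right to L.
          At L: go left to T.
            T is a leaf — visit T.
          Visit L.
          At L: no right child.
      Visit P.
      At P: no right child.
    Visit V.
    At V: no right child.
Visit G.
At G: go right to Q.
  Q is a leaf — visit Q.
Full in-order sequence: W, R, X, M, T, L, P, V, G, Q.

P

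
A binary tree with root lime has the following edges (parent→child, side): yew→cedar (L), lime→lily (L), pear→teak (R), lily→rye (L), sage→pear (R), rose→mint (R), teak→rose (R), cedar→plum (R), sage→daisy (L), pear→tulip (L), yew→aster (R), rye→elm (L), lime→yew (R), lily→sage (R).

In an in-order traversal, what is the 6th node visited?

tulip

In-order visits the left subtree, then the node, then the right subtree.
At lime: go left to lily.
  At lily: go left to rye.
    At rye: go left to elm.
      elm is a leaf — visit elm.
    Visit rye.
    At rye: no right child.
  Visit lily.
  At lily: go right to sage.
    At sage: go left to daisy.
      daisy is a leaf — visit daisy.
    Visit sage.
    At sage: go right to pear.
      At pear: go left to tulip.
        tulip is a leaf — visit tulip.
      Visit pear.
      At pear: go right to teak.
        At teak: no left child.
        Visit teak.
        At teak: go right to rose.
          At rose: no left child.
          Visit rose.
          At rose: go right to mint.
            mint is a leaf — visit mint.
Visit lime.
At lime: go right to yew.
  At yew: go left to cedar.
    At cedar: no left child.
    Visit cedar.
    At cedar: go right to plum.
      plum is a leaf — visit plum.
  Visit yew.
  At yew: go right to aster.
    aster is a leaf — visit aster.
Full in-order sequence: elm, rye, lily, daisy, sage, tulip, pear, teak, rose, mint, lime, cedar, plum, yew, aster.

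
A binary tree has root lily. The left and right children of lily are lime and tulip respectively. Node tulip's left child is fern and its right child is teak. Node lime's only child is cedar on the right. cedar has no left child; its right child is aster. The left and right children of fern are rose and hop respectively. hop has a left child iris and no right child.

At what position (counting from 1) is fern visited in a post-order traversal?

7

Post-order visits the left subtree, then the right subtree, then the node.
At lily: go left to lime.
  At lime: no left child.
  At lime: go right to cedar.
    At cedar: no left child.
    At cedar: go right to aster.
      aster is a leaf — visit aster.
    Visit cedar.
  Visit lime.
At lily: go right to tulip.
  At tulip: go left to fern.
    At fern: go left to rose.
      rose is a leaf — visit rose.
    At fern: go right to hop.
      At hop: go left to iris.
        iris is a leaf — visit iris.
      At hop: no right child.
      Visit hop.
    Visit fern.
  At tulip: go right to teak.
    teak is a leaf — visit teak.
  Visit tulip.
Visit lily.
Full post-order sequence: aster, cedar, lime, rose, iris, hop, fern, teak, tulip, lily.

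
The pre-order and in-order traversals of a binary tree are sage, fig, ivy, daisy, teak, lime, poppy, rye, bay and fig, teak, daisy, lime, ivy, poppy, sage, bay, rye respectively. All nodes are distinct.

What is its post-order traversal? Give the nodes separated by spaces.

teak lime daisy poppy ivy fig bay rye sage

The first element of pre-order is the root; it splits in-order into left and right subtrees.
Root sage: left subtree has 6 nodes {fig, teak, daisy, lime, ivy, poppy}, right has 2 {bay, rye}.
  Root fig: left subtree has 0 nodes { }, right has 5 {teak, daisy, lime, ivy, poppy}.
    Root ivy: left subtree has 3 nodes {teak, daisy, lime}, right has 1 {poppy}.
      Root daisy: left subtree has 1 node {teak}, right has 1 {lime}.
  Root rye: left subtree has 1 node {bay}, right has 0 { }.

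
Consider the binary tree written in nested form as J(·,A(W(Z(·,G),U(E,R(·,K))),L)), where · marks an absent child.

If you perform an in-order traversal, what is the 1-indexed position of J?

In-order visits the left subtree, then the node, then the right subtree.
At J: no left child.
Visit J.
At J: go right to A.
  At A: go left to W.
    At W: go left to Z.
      At Z: no left child.
      Visit Z.
      At Z: go right to G.
        G is a leaf — visit G.
    Visit W.
    At W: go right to U.
      At U: go left to E.
        E is a leaf — visit E.
      Visit U.
      At U: go right to R.
        At R: no left child.
        Visit R.
        At R: go right to K.
          K is a leaf — visit K.
  Visit A.
  At A: go right to L.
    L is a leaf — visit L.
Full in-order sequence: J, Z, G, W, E, U, R, K, A, L.

1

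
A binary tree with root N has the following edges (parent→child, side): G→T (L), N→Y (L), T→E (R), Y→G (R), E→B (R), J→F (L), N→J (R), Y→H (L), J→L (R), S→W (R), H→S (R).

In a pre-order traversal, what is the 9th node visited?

B

Pre-order visits the node, then its left subtree, then its right subtree.
Visit N.
At N: go left to Y.
  Visit Y.
  At Y: go left to H.
    Visit H.
    At H: no left child.
    At H: go right to S.
      Visit S.
      At S: no left child.
      At S: go right to W.
        W is a leaf — visit W.
  At Y: go right to G.
    Visit G.
    At G: go left to T.
      Visit T.
      At T: no left child.
      At T: go right to E.
        Visit E.
        At E: no left child.
        At E: go right to B.
          B is a leaf — visit B.
    At G: no right child.
At N: go right to J.
  Visit J.
  At J: go left to F.
    F is a leaf — visit F.
  At J: go right to L.
    L is a leaf — visit L.
Full pre-order sequence: N, Y, H, S, W, G, T, E, B, J, F, L.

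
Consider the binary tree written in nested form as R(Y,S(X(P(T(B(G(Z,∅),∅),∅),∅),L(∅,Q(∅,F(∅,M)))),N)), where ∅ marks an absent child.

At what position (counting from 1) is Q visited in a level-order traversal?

Level-order visits nodes level by level from the root, left to right within each level.
Level 0: R
Level 1: Y, S
Level 2: X, N
Level 3: P, L
Level 4: T, Q
Level 5: B, F
Level 6: G, M
Level 7: Z
Full level-order sequence: R, Y, S, X, N, P, L, T, Q, B, F, G, M, Z.

9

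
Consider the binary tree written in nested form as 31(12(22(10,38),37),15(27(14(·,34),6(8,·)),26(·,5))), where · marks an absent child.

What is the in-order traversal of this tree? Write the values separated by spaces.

10 22 38 12 37 31 14 34 27 8 6 15 26 5

In-order visits the left subtree, then the node, then the right subtree.
At 31: go left to 12.
  At 12: go left to 22.
    At 22: go left to 10.
      10 is a leaf — visit 10.
    Visit 22.
    At 22: go right to 38.
      38 is a leaf — visit 38.
  Visit 12.
  At 12: go right to 37.
    37 is a leaf — visit 37.
Visit 31.
At 31: go right to 15.
  At 15: go left to 27.
    At 27: go left to 14.
      At 14: no left child.
      Visit 14.
      At 14: go right to 34.
        34 is a leaf — visit 34.
    Visit 27.
    At 27: go right to 6.
      At 6: go left to 8.
        8 is a leaf — visit 8.
      Visit 6.
      At 6: no right child.
  Visit 15.
  At 15: go right to 26.
    At 26: no left child.
    Visit 26.
    At 26: go right to 5.
      5 is a leaf — visit 5.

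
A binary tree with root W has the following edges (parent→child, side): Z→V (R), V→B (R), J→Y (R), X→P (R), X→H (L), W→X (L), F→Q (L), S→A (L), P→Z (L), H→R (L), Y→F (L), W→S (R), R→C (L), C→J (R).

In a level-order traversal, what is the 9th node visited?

Level-order visits nodes level by level from the root, left to right within each level.
Level 0: W
Level 1: X, S
Level 2: H, P, A
Level 3: R, Z
Level 4: C, V
Level 5: J, B
Level 6: Y
Level 7: F
Level 8: Q
Full level-order sequence: W, X, S, H, P, A, R, Z, C, V, J, B, Y, F, Q.

C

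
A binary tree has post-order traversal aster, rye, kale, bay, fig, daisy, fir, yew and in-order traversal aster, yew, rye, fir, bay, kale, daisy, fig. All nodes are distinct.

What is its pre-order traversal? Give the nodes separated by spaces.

The last element of post-order is the root; it splits in-order into left and right subtrees.
Root yew: left subtree has 1 node {aster}, right has 6 {rye, fir, bay, kale, daisy, fig}.
  Root fir: left subtree has 1 node {rye}, right has 4 {bay, kale, daisy, fig}.
    Root daisy: left subtree has 2 nodes {bay, kale}, right has 1 {fig}.
      Root bay: left subtree has 0 nodes { }, right has 1 {kale}.

yew aster fir rye daisy bay kale fig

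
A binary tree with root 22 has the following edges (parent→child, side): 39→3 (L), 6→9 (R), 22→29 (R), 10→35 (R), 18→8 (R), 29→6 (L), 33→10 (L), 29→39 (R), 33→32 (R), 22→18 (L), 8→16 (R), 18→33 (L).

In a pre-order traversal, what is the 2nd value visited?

18

Pre-order visits the node, then its left subtree, then its right subtree.
Visit 22.
At 22: go left to 18.
  Visit 18.
  At 18: go left to 33.
    Visit 33.
    At 33: go left to 10.
      Visit 10.
      At 10: no left child.
      At 10: go right to 35.
        35 is a leaf — visit 35.
    At 33: go right to 32.
      32 is a leaf — visit 32.
  At 18: go right to 8.
    Visit 8.
    At 8: no left child.
    At 8: go right to 16.
      16 is a leaf — visit 16.
At 22: go right to 29.
  Visit 29.
  At 29: go left to 6.
    Visit 6.
    At 6: no left child.
    At 6: go right to 9.
      9 is a leaf — visit 9.
  At 29: go right to 39.
    Visit 39.
    At 39: go left to 3.
      3 is a leaf — visit 3.
    At 39: no right child.
Full pre-order sequence: 22, 18, 33, 10, 35, 32, 8, 16, 29, 6, 9, 39, 3.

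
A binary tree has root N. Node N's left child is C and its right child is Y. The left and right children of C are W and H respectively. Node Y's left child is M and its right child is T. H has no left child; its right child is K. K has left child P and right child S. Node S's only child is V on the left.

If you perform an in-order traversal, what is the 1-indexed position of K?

5

In-order visits the left subtree, then the node, then the right subtree.
At N: go left to C.
  At C: go left to W.
    W is a leaf — visit W.
  Visit C.
  At C: go right to H.
    At H: no left child.
    Visit H.
    At H: go right to K.
      At K: go left to P.
        P is a leaf — visit P.
      Visit K.
      At K: go right to S.
        At S: go left to V.
          V is a leaf — visit V.
        Visit S.
        At S: no right child.
Visit N.
At N: go right to Y.
  At Y: go left to M.
    M is a leaf — visit M.
  Visit Y.
  At Y: go right to T.
    T is a leaf — visit T.
Full in-order sequence: W, C, H, P, K, V, S, N, M, Y, T.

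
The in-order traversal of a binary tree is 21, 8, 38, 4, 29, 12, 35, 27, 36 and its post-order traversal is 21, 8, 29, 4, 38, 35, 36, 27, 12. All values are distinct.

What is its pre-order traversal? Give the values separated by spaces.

12 38 8 21 4 29 27 35 36

The last element of post-order is the root; it splits in-order into left and right subtrees.
Root 12: left subtree has 5 nodes {21, 8, 38, 4, 29}, right has 3 {35, 27, 36}.
  Root 38: left subtree has 2 nodes {21, 8}, right has 2 {4, 29}.
    Root 8: left subtree has 1 node {21}, right has 0 { }.
    Root 4: left subtree has 0 nodes { }, right has 1 {29}.
  Root 27: left subtree has 1 node {35}, right has 1 {36}.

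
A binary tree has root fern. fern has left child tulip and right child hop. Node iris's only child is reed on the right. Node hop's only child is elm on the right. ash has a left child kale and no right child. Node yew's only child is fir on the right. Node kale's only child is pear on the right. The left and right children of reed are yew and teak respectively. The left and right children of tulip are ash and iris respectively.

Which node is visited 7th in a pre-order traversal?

reed

Pre-order visits the node, then its left subtree, then its right subtree.
Visit fern.
At fern: go left to tulip.
  Visit tulip.
  At tulip: go left to ash.
    Visit ash.
    At ash: go left to kale.
      Visit kale.
      At kale: no left child.
      At kale: go right to pear.
        pear is a leaf — visit pear.
    At ash: no right child.
  At tulip: go right to iris.
    Visit iris.
    At iris: no left child.
    At iris: go right to reed.
      Visit reed.
      At reed: go left to yew.
        Visit yew.
        At yew: no left child.
        At yew: go right to fir.
          fir is a leaf — visit fir.
      At reed: go right to teak.
        teak is a leaf — visit teak.
At fern: go right to hop.
  Visit hop.
  At hop: no left child.
  At hop: go right to elm.
    elm is a leaf — visit elm.
Full pre-order sequence: fern, tulip, ash, kale, pear, iris, reed, yew, fir, teak, hop, elm.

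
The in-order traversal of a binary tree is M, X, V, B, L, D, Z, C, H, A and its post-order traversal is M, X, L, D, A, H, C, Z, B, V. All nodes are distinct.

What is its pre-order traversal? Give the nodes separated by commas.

V, X, M, B, Z, D, L, C, H, A

The last element of post-order is the root; it splits in-order into left and right subtrees.
Root V: left subtree has 2 nodes {M, X}, right has 7 {B, L, D, Z, C, H, A}.
  Root X: left subtree has 1 node {M}, right has 0 { }.
  Root B: left subtree has 0 nodes { }, right has 6 {L, D, Z, C, H, A}.
    Root Z: left subtree has 2 nodes {L, D}, right has 3 {C, H, A}.
      Root D: left subtree has 1 node {L}, right has 0 { }.
      Root C: left subtree has 0 nodes { }, right has 2 {H, A}.
        Root H: left subtree has 0 nodes { }, right has 1 {A}.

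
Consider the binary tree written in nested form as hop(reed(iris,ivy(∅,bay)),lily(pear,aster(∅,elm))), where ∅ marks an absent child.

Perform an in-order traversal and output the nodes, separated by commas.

iris, reed, ivy, bay, hop, pear, lily, aster, elm

In-order visits the left subtree, then the node, then the right subtree.
At hop: go left to reed.
  At reed: go left to iris.
    iris is a leaf — visit iris.
  Visit reed.
  At reed: go right to ivy.
    At ivy: no left child.
    Visit ivy.
    At ivy: go right to bay.
      bay is a leaf — visit bay.
Visit hop.
At hop: go right to lily.
  At lily: go left to pear.
    pear is a leaf — visit pear.
  Visit lily.
  At lily: go right to aster.
    At aster: no left child.
    Visit aster.
    At aster: go right to elm.
      elm is a leaf — visit elm.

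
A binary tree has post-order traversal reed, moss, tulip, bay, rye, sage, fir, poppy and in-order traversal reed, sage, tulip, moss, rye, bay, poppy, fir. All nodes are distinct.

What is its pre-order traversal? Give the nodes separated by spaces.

The last element of post-order is the root; it splits in-order into left and right subtrees.
Root poppy: left subtree has 6 nodes {reed, sage, tulip, moss, rye, bay}, right has 1 {fir}.
  Root sage: left subtree has 1 node {reed}, right has 4 {tulip, moss, rye, bay}.
    Root rye: left subtree has 2 nodes {tulip, moss}, right has 1 {bay}.
      Root tulip: left subtree has 0 nodes { }, right has 1 {moss}.

poppy sage reed rye tulip moss bay fir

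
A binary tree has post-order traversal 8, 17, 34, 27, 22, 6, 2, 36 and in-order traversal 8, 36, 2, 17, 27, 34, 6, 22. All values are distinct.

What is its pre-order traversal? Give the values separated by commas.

36, 8, 2, 6, 27, 17, 34, 22

The last element of post-order is the root; it splits in-order into left and right subtrees.
Root 36: left subtree has 1 node {8}, right has 6 {2, 17, 27, 34, 6, 22}.
  Root 2: left subtree has 0 nodes { }, right has 5 {17, 27, 34, 6, 22}.
    Root 6: left subtree has 3 nodes {17, 27, 34}, right has 1 {22}.
      Root 27: left subtree has 1 node {17}, right has 1 {34}.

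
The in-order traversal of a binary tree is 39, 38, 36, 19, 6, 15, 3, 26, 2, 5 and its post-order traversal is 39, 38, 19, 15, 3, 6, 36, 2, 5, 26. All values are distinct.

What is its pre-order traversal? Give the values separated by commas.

26, 36, 38, 39, 6, 19, 3, 15, 5, 2

The last element of post-order is the root; it splits in-order into left and right subtrees.
Root 26: left subtree has 7 nodes {39, 38, 36, 19, 6, 15, 3}, right has 2 {2, 5}.
  Root 36: left subtree has 2 nodes {39, 38}, right has 4 {19, 6, 15, 3}.
    Root 38: left subtree has 1 node {39}, right has 0 { }.
    Root 6: left subtree has 1 node {19}, right has 2 {15, 3}.
      Root 3: left subtree has 1 node {15}, right has 0 { }.
  Root 5: left subtree has 1 node {2}, right has 0 { }.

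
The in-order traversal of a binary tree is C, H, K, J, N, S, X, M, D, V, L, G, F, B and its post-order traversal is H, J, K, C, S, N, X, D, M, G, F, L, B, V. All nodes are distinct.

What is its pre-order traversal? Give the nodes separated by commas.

V, M, X, N, C, K, H, J, S, D, B, L, F, G

The last element of post-order is the root; it splits in-order into left and right subtrees.
Root V: left subtree has 9 nodes {C, H, K, J, N, S, X, M, D}, right has 4 {L, G, F, B}.
  Root M: left subtree has 7 nodes {C, H, K, J, N, S, X}, right has 1 {D}.
    Root X: left subtree has 6 nodes {C, H, K, J, N, S}, right has 0 { }.
      Root N: left subtree has 4 nodes {C, H, K, J}, right has 1 {S}.
        Root C: left subtree has 0 nodes { }, right has 3 {H, K, J}.
          Root K: left subtree has 1 node {H}, right has 1 {J}.
  Root B: left subtree has 3 nodes {L, G, F}, right has 0 { }.
    Root L: left subtree has 0 nodes { }, right has 2 {G, F}.
      Root F: left subtree has 1 node {G}, right has 0 { }.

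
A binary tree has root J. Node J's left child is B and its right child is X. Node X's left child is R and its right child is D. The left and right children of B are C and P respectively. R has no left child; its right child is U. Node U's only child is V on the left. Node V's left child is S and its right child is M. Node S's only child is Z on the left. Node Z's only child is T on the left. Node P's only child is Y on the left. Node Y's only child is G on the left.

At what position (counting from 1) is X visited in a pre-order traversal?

7

Pre-order visits the node, then its left subtree, then its right subtree.
Visit J.
At J: go left to B.
  Visit B.
  At B: go left to C.
    C is a leaf — visit C.
  At B: go right to P.
    Visit P.
    At P: go left to Y.
      Visit Y.
      At Y: go left to G.
        G is a leaf — visit G.
      At Y: no right child.
    At P: no right child.
At J: go right to X.
  Visit X.
  At X: go left to R.
    Visit R.
    At R: no left child.
    At R: go right to U.
      Visit U.
      At U: go left to V.
        Visit V.
        At V: go left to S.
          Visit S.
          At S: go left to Z.
            Visit Z.
            At Z: go left to T.
              T is a leaf — visit T.
            At Z: no right child.
          At S: no right child.
        At V: go right to M.
          M is a leaf — visit M.
      At U: no right child.
  At X: go right to D.
    D is a leaf — visit D.
Full pre-order sequence: J, B, C, P, Y, G, X, R, U, V, S, Z, T, M, D.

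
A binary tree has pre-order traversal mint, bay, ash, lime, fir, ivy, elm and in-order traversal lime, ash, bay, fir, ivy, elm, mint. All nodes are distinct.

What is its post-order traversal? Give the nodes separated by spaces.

The first element of pre-order is the root; it splits in-order into left and right subtrees.
Root mint: left subtree has 6 nodes {lime, ash, bay, fir, ivy, elm}, right has 0 { }.
  Root bay: left subtree has 2 nodes {lime, ash}, right has 3 {fir, ivy, elm}.
    Root ash: left subtree has 1 node {lime}, right has 0 { }.
    Root fir: left subtree has 0 nodes { }, right has 2 {ivy, elm}.
      Root ivy: left subtree has 0 nodes { }, right has 1 {elm}.

lime ash elm ivy fir bay mint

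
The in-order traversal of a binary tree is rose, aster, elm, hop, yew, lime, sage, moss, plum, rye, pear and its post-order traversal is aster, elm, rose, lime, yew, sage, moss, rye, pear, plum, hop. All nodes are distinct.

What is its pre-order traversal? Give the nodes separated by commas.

The last element of post-order is the root; it splits in-order into left and right subtrees.
Root hop: left subtree has 3 nodes {rose, aster, elm}, right has 7 {yew, lime, sage, moss, plum, rye, pear}.
  Root rose: left subtree has 0 nodes { }, right has 2 {aster, elm}.
    Root elm: left subtree has 1 node {aster}, right has 0 { }.
  Root plum: left subtree has 4 nodes {yew, lime, sage, moss}, right has 2 {rye, pear}.
    Root moss: left subtree has 3 nodes {yew, lime, sage}, right has 0 { }.
      Root sage: left subtree has 2 nodes {yew, lime}, right has 0 { }.
        Root yew: left subtree has 0 nodes { }, right has 1 {lime}.
    Root pear: left subtree has 1 node {rye}, right has 0 { }.

hop, rose, elm, aster, plum, moss, sage, yew, lime, pear, rye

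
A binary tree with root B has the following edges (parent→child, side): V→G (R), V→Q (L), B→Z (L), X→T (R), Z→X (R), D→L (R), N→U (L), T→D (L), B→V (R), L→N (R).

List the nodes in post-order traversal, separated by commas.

U, N, L, D, T, X, Z, Q, G, V, B

Post-order visits the left subtree, then the right subtree, then the node.
At B: go left to Z.
  At Z: no left child.
  At Z: go right to X.
    At X: no left child.
    At X: go right to T.
      At T: go left to D.
        At D: no left child.
        At D: go right to L.
          At L: no left child.
          At L: go right to N.
            At N: go left to U.
              U is a leaf — visit U.
            At N: no right child.
            Visit N.
          Visit L.
        Visit D.
      At T: no right child.
      Visit T.
    Visit X.
  Visit Z.
At B: go right to V.
  At V: go left to Q.
    Q is a leaf — visit Q.
  At V: go right to G.
    G is a leaf — visit G.
  Visit V.
Visit B.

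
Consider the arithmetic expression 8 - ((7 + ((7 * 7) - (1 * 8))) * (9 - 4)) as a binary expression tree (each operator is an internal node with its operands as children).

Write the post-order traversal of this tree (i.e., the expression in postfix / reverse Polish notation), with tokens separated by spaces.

Post-order on an expression tree gives postfix notation: for each operator, emit left operand, right operand, then the operator.

8 7 7 7 * 1 8 * - + 9 4 - * -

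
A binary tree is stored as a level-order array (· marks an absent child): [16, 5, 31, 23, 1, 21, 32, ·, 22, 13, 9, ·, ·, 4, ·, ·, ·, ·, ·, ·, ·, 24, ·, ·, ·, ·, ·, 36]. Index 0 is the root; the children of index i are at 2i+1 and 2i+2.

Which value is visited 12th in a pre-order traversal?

4

Pre-order visits the node, then its left subtree, then its right subtree.
Visit 16.
At 16: go left to 5.
  Visit 5.
  At 5: go left to 23.
    Visit 23.
    At 23: no left child.
    At 23: go right to 22.
      22 is a leaf — visit 22.
  At 5: go right to 1.
    Visit 1.
    At 1: go left to 13.
      13 is a leaf — visit 13.
    At 1: go right to 9.
      Visit 9.
      At 9: go left to 24.
        24 is a leaf — visit 24.
      At 9: no right child.
At 16: go right to 31.
  Visit 31.
  At 31: go left to 21.
    21 is a leaf — visit 21.
  At 31: go right to 32.
    Visit 32.
    At 32: go left to 4.
      Visit 4.
      At 4: go left to 36.
        36 is a leaf — visit 36.
      At 4: no right child.
    At 32: no right child.
Full pre-order sequence: 16, 5, 23, 22, 1, 13, 9, 24, 31, 21, 32, 4, 36.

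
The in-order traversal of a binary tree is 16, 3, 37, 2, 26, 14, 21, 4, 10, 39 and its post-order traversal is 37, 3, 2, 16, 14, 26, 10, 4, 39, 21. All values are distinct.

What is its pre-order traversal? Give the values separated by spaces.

21 26 16 2 3 37 14 39 4 10

The last element of post-order is the root; it splits in-order into left and right subtrees.
Root 21: left subtree has 6 nodes {16, 3, 37, 2, 26, 14}, right has 3 {4, 10, 39}.
  Root 26: left subtree has 4 nodes {16, 3, 37, 2}, right has 1 {14}.
    Root 16: left subtree has 0 nodes { }, right has 3 {3, 37, 2}.
      Root 2: left subtree has 2 nodes {3, 37}, right has 0 { }.
        Root 3: left subtree has 0 nodes { }, right has 1 {37}.
  Root 39: left subtree has 2 nodes {4, 10}, right has 0 { }.
    Root 4: left subtree has 0 nodes { }, right has 1 {10}.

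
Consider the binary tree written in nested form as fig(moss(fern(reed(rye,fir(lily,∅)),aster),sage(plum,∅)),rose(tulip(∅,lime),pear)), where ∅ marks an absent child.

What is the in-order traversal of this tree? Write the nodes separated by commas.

In-order visits the left subtree, then the node, then the right subtree.
At fig: go left to moss.
  At moss: go left to fern.
    At fern: go left to reed.
      At reed: go left to rye.
        rye is a leaf — visit rye.
      Visit reed.
      At reed: go right to fir.
        At fir: go left to lily.
          lily is a leaf — visit lily.
        Visit fir.
        At fir: no right child.
    Visit fern.
    At fern: go right to aster.
      aster is a leaf — visit aster.
  Visit moss.
  At moss: go right to sage.
    At sage: go left to plum.
      plum is a leaf — visit plum.
    Visit sage.
    At sage: no right child.
Visit fig.
At fig: go right to rose.
  At rose: go left to tulip.
    At tulip: no left child.
    Visit tulip.
    At tulip: go right to lime.
      lime is a leaf — visit lime.
  Visit rose.
  At rose: go right to pear.
    pear is a leaf — visit pear.

rye, reed, lily, fir, fern, aster, moss, plum, sage, fig, tulip, lime, rose, pear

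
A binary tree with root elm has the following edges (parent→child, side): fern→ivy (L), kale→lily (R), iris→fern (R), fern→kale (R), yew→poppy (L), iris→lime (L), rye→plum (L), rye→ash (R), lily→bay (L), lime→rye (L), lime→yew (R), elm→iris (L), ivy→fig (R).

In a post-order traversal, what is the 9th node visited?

bay

Post-order visits the left subtree, then the right subtree, then the node.
At elm: go left to iris.
  At iris: go left to lime.
    At lime: go left to rye.
      At rye: go left to plum.
        plum is a leaf — visit plum.
      At rye: go right to ash.
        ash is a leaf — visit ash.
      Visit rye.
    At lime: go right to yew.
      At yew: go left to poppy.
        poppy is a leaf — visit poppy.
      At yew: no right child.
      Visit yew.
    Visit lime.
  At iris: go right to fern.
    At fern: go left to ivy.
      At ivy: no left child.
      At ivy: go right to fig.
        fig is a leaf — visit fig.
      Visit ivy.
    At fern: go right to kale.
      At kale: no left child.
      At kale: go right to lily.
        At lily: go left to bay.
          bay is a leaf — visit bay.
        At lily: no right child.
        Visit lily.
      Visit kale.
    Visit fern.
  Visit iris.
At elm: no right child.
Visit elm.
Full post-order sequence: plum, ash, rye, poppy, yew, lime, fig, ivy, bay, lily, kale, fern, iris, elm.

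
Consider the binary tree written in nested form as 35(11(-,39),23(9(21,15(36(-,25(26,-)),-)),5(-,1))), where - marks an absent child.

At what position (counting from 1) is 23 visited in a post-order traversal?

11

Post-order visits the left subtree, then the right subtree, then the node.
At 35: go left to 11.
  At 11: no left child.
  At 11: go right to 39.
    39 is a leaf — visit 39.
  Visit 11.
At 35: go right to 23.
  At 23: go left to 9.
    At 9: go left to 21.
      21 is a leaf — visit 21.
    At 9: go right to 15.
      At 15: go left to 36.
        At 36: no left child.
        At 36: go right to 25.
          At 25: go left to 26.
            26 is a leaf — visit 26.
          At 25: no right child.
          Visit 25.
        Visit 36.
      At 15: no right child.
      Visit 15.
    Visit 9.
  At 23: go right to 5.
    At 5: no left child.
    At 5: go right to 1.
      1 is a leaf — visit 1.
    Visit 5.
  Visit 23.
Visit 35.
Full post-order sequence: 39, 11, 21, 26, 25, 36, 15, 9, 1, 5, 23, 35.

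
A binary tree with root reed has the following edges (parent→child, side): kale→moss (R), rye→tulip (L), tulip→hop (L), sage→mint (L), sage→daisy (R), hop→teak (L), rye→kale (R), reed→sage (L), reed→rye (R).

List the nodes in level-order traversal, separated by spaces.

Level-order visits nodes level by level from the root, left to right within each level.
Level 0: reed
Level 1: sage, rye
Level 2: mint, daisy, tulip, kale
Level 3: hop, moss
Level 4: teak

reed sage rye mint daisy tulip kale hop moss teak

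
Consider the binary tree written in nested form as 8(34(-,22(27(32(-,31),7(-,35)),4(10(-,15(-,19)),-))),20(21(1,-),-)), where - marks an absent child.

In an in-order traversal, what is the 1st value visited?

34

In-order visits the left subtree, then the node, then the right subtree.
At 8: go left to 34.
  At 34: no left child.
  Visit 34.
  At 34: go right to 22.
    At 22: go left to 27.
      At 27: go left to 32.
        At 32: no left child.
        Visit 32.
        At 32: go right to 31.
          31 is a leaf — visit 31.
      Visit 27.
      At 27: go right to 7.
        At 7: no left child.
        Visit 7.
        At 7: go right to 35.
          35 is a leaf — visit 35.
    Visit 22.
    At 22: go right to 4.
      At 4: go left to 10.
        At 10: no left child.
        Visit 10.
        At 10: go right to 15.
          At 15: no left child.
          Visit 15.
          At 15: go right to 19.
            19 is a leaf — visit 19.
      Visit 4.
      At 4: no right child.
Visit 8.
At 8: go right to 20.
  At 20: go left to 21.
    At 21: go left to 1.
      1 is a leaf — visit 1.
    Visit 21.
    At 21: no right child.
  Visit 20.
  At 20: no right child.
Full in-order sequence: 34, 32, 31, 27, 7, 35, 22, 10, 15, 19, 4, 8, 1, 21, 20.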